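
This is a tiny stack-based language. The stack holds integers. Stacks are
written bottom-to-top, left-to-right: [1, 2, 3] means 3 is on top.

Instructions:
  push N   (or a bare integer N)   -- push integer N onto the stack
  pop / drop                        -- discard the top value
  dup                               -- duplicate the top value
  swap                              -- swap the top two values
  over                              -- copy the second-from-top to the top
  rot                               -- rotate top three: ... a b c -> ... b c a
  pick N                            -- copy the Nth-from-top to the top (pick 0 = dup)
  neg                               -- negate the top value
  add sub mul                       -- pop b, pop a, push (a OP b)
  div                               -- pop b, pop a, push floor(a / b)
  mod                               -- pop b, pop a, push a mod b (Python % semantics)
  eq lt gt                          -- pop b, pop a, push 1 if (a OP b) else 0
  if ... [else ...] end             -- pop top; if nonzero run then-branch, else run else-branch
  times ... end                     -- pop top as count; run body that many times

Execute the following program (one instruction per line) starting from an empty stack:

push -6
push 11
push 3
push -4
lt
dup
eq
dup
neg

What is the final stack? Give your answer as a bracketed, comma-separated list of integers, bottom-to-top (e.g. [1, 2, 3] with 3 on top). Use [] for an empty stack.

Answer: [-6, 11, 1, -1]

Derivation:
After 'push -6': [-6]
After 'push 11': [-6, 11]
After 'push 3': [-6, 11, 3]
After 'push -4': [-6, 11, 3, -4]
After 'lt': [-6, 11, 0]
After 'dup': [-6, 11, 0, 0]
After 'eq': [-6, 11, 1]
After 'dup': [-6, 11, 1, 1]
After 'neg': [-6, 11, 1, -1]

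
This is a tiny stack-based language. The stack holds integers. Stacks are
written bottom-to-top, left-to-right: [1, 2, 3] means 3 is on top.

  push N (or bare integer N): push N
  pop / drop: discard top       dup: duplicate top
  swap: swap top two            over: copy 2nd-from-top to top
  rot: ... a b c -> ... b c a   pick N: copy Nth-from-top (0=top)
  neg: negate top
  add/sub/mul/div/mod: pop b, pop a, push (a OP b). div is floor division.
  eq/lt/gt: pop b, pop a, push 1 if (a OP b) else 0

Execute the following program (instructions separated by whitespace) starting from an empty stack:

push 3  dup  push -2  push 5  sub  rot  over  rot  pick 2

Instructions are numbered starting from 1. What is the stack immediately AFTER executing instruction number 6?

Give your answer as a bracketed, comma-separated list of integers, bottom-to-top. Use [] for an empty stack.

Step 1 ('push 3'): [3]
Step 2 ('dup'): [3, 3]
Step 3 ('push -2'): [3, 3, -2]
Step 4 ('push 5'): [3, 3, -2, 5]
Step 5 ('sub'): [3, 3, -7]
Step 6 ('rot'): [3, -7, 3]

Answer: [3, -7, 3]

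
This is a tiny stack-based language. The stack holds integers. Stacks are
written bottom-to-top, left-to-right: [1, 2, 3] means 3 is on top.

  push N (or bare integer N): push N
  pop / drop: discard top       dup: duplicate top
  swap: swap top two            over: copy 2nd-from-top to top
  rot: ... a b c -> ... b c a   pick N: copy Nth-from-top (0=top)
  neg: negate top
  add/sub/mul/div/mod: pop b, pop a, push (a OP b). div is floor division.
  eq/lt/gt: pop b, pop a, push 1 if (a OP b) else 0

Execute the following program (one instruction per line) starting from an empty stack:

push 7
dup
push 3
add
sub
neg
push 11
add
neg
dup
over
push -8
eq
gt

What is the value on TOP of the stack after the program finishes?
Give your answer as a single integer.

After 'push 7': [7]
After 'dup': [7, 7]
After 'push 3': [7, 7, 3]
After 'add': [7, 10]
After 'sub': [-3]
After 'neg': [3]
After 'push 11': [3, 11]
After 'add': [14]
After 'neg': [-14]
After 'dup': [-14, -14]
After 'over': [-14, -14, -14]
After 'push -8': [-14, -14, -14, -8]
After 'eq': [-14, -14, 0]
After 'gt': [-14, 0]

Answer: 0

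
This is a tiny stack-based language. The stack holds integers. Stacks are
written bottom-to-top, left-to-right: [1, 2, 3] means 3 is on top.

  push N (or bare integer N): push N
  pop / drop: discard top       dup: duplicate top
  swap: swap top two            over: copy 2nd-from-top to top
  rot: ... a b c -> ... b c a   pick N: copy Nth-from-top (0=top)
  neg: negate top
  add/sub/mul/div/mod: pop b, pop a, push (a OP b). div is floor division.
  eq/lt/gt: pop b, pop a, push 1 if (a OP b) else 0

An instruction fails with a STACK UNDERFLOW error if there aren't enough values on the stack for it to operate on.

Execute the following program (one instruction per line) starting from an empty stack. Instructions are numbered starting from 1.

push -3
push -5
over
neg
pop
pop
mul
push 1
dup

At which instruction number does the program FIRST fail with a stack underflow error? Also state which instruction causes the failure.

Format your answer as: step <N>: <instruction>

Answer: step 7: mul

Derivation:
Step 1 ('push -3'): stack = [-3], depth = 1
Step 2 ('push -5'): stack = [-3, -5], depth = 2
Step 3 ('over'): stack = [-3, -5, -3], depth = 3
Step 4 ('neg'): stack = [-3, -5, 3], depth = 3
Step 5 ('pop'): stack = [-3, -5], depth = 2
Step 6 ('pop'): stack = [-3], depth = 1
Step 7 ('mul'): needs 2 value(s) but depth is 1 — STACK UNDERFLOW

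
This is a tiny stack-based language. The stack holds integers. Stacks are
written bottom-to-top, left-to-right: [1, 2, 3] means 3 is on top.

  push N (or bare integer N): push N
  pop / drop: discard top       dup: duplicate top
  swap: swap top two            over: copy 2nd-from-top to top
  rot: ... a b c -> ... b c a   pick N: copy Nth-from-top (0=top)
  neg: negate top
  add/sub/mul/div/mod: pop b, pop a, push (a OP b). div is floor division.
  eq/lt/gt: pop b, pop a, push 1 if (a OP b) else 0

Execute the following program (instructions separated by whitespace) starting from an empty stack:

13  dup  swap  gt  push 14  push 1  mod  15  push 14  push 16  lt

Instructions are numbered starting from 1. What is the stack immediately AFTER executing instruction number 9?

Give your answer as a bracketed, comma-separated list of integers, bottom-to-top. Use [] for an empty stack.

Answer: [0, 0, 15, 14]

Derivation:
Step 1 ('13'): [13]
Step 2 ('dup'): [13, 13]
Step 3 ('swap'): [13, 13]
Step 4 ('gt'): [0]
Step 5 ('push 14'): [0, 14]
Step 6 ('push 1'): [0, 14, 1]
Step 7 ('mod'): [0, 0]
Step 8 ('15'): [0, 0, 15]
Step 9 ('push 14'): [0, 0, 15, 14]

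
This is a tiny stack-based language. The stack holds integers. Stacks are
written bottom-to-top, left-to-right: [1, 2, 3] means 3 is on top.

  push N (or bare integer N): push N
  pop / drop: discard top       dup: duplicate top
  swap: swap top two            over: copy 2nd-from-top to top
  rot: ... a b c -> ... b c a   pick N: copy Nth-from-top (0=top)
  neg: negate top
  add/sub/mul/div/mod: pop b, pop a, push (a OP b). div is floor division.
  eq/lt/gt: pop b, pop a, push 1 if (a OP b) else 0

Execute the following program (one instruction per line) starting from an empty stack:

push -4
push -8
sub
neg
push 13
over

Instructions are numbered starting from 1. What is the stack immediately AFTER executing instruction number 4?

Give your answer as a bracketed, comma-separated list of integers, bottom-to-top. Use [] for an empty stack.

Step 1 ('push -4'): [-4]
Step 2 ('push -8'): [-4, -8]
Step 3 ('sub'): [4]
Step 4 ('neg'): [-4]

Answer: [-4]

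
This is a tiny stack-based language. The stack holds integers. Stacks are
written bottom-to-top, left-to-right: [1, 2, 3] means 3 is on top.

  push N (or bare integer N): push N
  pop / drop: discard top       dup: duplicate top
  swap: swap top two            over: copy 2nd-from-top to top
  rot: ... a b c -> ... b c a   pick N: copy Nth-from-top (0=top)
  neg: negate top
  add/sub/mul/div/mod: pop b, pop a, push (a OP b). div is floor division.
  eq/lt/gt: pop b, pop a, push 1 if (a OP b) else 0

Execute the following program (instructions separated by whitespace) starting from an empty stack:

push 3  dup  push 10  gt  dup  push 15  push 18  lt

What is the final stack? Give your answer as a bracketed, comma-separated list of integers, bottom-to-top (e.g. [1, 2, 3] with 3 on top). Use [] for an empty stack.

After 'push 3': [3]
After 'dup': [3, 3]
After 'push 10': [3, 3, 10]
After 'gt': [3, 0]
After 'dup': [3, 0, 0]
After 'push 15': [3, 0, 0, 15]
After 'push 18': [3, 0, 0, 15, 18]
After 'lt': [3, 0, 0, 1]

Answer: [3, 0, 0, 1]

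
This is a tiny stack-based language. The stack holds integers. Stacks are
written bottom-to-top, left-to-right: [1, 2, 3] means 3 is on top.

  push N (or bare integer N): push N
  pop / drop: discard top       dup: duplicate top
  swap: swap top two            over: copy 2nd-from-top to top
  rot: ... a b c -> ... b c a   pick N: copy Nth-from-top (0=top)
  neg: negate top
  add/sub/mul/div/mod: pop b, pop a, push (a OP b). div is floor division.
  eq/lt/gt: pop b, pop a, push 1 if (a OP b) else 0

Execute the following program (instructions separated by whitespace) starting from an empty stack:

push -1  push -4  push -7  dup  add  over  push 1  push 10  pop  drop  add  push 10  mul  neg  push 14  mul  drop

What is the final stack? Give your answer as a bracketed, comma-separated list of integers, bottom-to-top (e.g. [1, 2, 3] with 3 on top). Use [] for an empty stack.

After 'push -1': [-1]
After 'push -4': [-1, -4]
After 'push -7': [-1, -4, -7]
After 'dup': [-1, -4, -7, -7]
After 'add': [-1, -4, -14]
After 'over': [-1, -4, -14, -4]
After 'push 1': [-1, -4, -14, -4, 1]
After 'push 10': [-1, -4, -14, -4, 1, 10]
After 'pop': [-1, -4, -14, -4, 1]
After 'drop': [-1, -4, -14, -4]
After 'add': [-1, -4, -18]
After 'push 10': [-1, -4, -18, 10]
After 'mul': [-1, -4, -180]
After 'neg': [-1, -4, 180]
After 'push 14': [-1, -4, 180, 14]
After 'mul': [-1, -4, 2520]
After 'drop': [-1, -4]

Answer: [-1, -4]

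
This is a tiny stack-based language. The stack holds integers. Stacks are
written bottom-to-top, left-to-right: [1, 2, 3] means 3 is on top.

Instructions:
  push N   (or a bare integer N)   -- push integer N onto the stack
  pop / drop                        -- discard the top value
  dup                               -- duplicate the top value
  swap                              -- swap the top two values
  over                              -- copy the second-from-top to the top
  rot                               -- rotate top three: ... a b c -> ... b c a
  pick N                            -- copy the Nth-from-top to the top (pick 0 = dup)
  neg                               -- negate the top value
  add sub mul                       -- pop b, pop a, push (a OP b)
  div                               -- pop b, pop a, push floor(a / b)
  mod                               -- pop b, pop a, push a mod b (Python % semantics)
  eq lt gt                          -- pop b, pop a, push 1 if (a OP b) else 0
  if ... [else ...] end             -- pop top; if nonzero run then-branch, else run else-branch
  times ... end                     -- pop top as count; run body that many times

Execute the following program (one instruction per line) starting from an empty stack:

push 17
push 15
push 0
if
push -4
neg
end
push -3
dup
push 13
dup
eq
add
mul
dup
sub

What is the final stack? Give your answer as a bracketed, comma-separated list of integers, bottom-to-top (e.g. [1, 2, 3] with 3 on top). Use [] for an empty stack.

Answer: [17, 15, 0]

Derivation:
After 'push 17': [17]
After 'push 15': [17, 15]
After 'push 0': [17, 15, 0]
After 'if': [17, 15]
After 'push -3': [17, 15, -3]
After 'dup': [17, 15, -3, -3]
After 'push 13': [17, 15, -3, -3, 13]
After 'dup': [17, 15, -3, -3, 13, 13]
After 'eq': [17, 15, -3, -3, 1]
After 'add': [17, 15, -3, -2]
After 'mul': [17, 15, 6]
After 'dup': [17, 15, 6, 6]
After 'sub': [17, 15, 0]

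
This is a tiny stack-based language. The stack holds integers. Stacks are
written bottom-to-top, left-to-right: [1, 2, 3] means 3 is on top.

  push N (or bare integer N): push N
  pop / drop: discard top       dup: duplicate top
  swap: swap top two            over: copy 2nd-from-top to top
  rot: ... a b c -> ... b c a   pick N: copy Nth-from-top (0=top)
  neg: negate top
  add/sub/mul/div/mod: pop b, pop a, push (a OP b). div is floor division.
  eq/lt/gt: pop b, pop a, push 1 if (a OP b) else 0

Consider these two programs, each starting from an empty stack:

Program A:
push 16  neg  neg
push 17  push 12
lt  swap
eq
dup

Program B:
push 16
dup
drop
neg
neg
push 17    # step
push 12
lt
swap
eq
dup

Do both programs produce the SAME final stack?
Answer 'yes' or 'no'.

Answer: yes

Derivation:
Program A trace:
  After 'push 16': [16]
  After 'neg': [-16]
  After 'neg': [16]
  After 'push 17': [16, 17]
  After 'push 12': [16, 17, 12]
  After 'lt': [16, 0]
  After 'swap': [0, 16]
  After 'eq': [0]
  After 'dup': [0, 0]
Program A final stack: [0, 0]

Program B trace:
  After 'push 16': [16]
  After 'dup': [16, 16]
  After 'drop': [16]
  After 'neg': [-16]
  After 'neg': [16]
  After 'push 17': [16, 17]
  After 'push 12': [16, 17, 12]
  After 'lt': [16, 0]
  After 'swap': [0, 16]
  After 'eq': [0]
  After 'dup': [0, 0]
Program B final stack: [0, 0]
Same: yes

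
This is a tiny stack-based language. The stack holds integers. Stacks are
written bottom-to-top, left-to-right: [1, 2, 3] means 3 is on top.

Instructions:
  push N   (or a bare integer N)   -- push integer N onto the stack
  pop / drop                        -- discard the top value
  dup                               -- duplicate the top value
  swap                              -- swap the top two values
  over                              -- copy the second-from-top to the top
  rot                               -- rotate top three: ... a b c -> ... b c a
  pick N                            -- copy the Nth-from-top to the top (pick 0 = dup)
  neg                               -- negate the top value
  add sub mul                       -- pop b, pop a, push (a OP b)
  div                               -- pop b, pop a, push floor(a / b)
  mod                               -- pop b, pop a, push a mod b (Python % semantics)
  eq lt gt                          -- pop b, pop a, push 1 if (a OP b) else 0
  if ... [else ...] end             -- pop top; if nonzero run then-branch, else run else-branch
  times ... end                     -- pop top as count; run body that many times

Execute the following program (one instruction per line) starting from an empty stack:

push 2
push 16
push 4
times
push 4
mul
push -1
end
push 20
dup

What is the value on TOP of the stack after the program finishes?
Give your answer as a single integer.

Answer: 20

Derivation:
After 'push 2': [2]
After 'push 16': [2, 16]
After 'push 4': [2, 16, 4]
After 'times': [2, 16]
After 'push 4': [2, 16, 4]
After 'mul': [2, 64]
After 'push -1': [2, 64, -1]
After 'push 4': [2, 64, -1, 4]
After 'mul': [2, 64, -4]
After 'push -1': [2, 64, -4, -1]
After 'push 4': [2, 64, -4, -1, 4]
After 'mul': [2, 64, -4, -4]
After 'push -1': [2, 64, -4, -4, -1]
After 'push 4': [2, 64, -4, -4, -1, 4]
After 'mul': [2, 64, -4, -4, -4]
After 'push -1': [2, 64, -4, -4, -4, -1]
After 'push 20': [2, 64, -4, -4, -4, -1, 20]
After 'dup': [2, 64, -4, -4, -4, -1, 20, 20]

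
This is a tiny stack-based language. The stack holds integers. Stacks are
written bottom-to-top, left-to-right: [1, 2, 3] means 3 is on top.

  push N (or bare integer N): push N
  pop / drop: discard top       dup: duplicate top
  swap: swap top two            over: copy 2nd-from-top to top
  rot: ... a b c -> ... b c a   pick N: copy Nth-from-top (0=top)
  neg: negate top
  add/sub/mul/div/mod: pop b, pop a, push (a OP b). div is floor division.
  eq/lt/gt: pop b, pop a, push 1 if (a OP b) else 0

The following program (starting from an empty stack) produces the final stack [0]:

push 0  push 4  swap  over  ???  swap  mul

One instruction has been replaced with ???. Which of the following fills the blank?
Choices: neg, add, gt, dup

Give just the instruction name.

Stack before ???: [4, 0, 4]
Stack after ???:  [4, 0]
Checking each choice:
  neg: produces [4, 0]
  add: produces [16]
  gt: MATCH
  dup: produces [4, 0, 16]


Answer: gt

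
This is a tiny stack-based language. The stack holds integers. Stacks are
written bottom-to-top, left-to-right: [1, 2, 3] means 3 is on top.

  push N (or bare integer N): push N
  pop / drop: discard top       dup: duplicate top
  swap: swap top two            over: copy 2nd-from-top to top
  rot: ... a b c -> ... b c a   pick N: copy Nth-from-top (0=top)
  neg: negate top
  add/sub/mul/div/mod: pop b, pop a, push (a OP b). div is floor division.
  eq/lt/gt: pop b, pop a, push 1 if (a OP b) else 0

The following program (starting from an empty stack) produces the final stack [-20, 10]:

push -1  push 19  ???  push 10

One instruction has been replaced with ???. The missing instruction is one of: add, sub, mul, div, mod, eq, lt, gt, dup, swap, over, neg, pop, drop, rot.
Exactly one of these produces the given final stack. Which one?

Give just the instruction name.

Stack before ???: [-1, 19]
Stack after ???:  [-20]
The instruction that transforms [-1, 19] -> [-20] is: sub

Answer: sub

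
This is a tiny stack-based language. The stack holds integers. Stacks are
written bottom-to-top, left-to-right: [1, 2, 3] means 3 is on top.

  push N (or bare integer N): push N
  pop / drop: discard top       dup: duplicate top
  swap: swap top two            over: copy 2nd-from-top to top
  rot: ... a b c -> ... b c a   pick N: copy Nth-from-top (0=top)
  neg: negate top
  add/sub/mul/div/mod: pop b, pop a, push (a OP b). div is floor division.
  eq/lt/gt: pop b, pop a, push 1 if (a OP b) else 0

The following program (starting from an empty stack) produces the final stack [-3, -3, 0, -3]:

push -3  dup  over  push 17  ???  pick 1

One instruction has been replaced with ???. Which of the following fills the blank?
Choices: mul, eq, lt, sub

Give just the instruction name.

Stack before ???: [-3, -3, -3, 17]
Stack after ???:  [-3, -3, 0]
Checking each choice:
  mul: produces [-3, -3, -51, -3]
  eq: MATCH
  lt: produces [-3, -3, 1, -3]
  sub: produces [-3, -3, -20, -3]


Answer: eq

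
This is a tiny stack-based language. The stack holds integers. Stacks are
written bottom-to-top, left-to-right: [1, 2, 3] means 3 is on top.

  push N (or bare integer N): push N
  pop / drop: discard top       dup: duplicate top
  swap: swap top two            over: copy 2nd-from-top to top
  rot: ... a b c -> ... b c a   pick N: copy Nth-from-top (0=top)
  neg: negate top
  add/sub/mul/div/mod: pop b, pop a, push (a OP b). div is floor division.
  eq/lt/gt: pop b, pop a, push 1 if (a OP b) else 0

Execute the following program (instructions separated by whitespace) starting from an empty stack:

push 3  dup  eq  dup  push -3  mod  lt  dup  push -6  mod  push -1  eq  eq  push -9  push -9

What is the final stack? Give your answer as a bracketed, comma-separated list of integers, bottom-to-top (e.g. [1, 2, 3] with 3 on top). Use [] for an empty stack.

Answer: [1, -9, -9]

Derivation:
After 'push 3': [3]
After 'dup': [3, 3]
After 'eq': [1]
After 'dup': [1, 1]
After 'push -3': [1, 1, -3]
After 'mod': [1, -2]
After 'lt': [0]
After 'dup': [0, 0]
After 'push -6': [0, 0, -6]
After 'mod': [0, 0]
After 'push -1': [0, 0, -1]
After 'eq': [0, 0]
After 'eq': [1]
After 'push -9': [1, -9]
After 'push -9': [1, -9, -9]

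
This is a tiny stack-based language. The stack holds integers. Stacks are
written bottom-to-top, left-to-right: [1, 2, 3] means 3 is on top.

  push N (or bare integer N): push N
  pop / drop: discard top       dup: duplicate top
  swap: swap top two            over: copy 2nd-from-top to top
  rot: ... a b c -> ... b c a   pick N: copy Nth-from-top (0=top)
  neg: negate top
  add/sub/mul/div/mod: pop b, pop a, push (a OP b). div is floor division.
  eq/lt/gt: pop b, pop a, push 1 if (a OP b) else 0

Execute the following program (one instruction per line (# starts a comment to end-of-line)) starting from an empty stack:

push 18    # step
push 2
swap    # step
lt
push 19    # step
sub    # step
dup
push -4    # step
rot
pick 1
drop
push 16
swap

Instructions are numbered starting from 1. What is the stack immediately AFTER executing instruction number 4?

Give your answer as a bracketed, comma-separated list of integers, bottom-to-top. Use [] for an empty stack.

Answer: [1]

Derivation:
Step 1 ('push 18'): [18]
Step 2 ('push 2'): [18, 2]
Step 3 ('swap'): [2, 18]
Step 4 ('lt'): [1]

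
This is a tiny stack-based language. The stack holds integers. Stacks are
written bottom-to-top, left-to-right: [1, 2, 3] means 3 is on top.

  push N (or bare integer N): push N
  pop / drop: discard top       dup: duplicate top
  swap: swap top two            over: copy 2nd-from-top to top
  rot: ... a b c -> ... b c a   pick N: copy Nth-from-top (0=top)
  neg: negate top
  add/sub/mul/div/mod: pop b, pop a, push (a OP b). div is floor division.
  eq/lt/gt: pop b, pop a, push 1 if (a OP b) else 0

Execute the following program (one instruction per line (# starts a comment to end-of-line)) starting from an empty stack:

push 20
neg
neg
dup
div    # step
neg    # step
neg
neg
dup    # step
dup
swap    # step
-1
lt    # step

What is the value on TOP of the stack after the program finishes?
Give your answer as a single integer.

Answer: 0

Derivation:
After 'push 20': [20]
After 'neg': [-20]
After 'neg': [20]
After 'dup': [20, 20]
After 'div': [1]
After 'neg': [-1]
After 'neg': [1]
After 'neg': [-1]
After 'dup': [-1, -1]
After 'dup': [-1, -1, -1]
After 'swap': [-1, -1, -1]
After 'push -1': [-1, -1, -1, -1]
After 'lt': [-1, -1, 0]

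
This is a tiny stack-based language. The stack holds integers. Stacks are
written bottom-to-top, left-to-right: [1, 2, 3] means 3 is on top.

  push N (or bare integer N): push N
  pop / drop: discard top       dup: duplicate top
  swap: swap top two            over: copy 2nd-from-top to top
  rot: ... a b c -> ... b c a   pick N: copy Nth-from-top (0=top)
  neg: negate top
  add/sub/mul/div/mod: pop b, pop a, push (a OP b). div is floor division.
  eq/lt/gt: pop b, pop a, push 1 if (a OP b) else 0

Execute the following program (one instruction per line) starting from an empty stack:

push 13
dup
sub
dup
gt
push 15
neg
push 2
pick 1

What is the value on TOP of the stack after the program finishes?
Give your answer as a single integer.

Answer: -15

Derivation:
After 'push 13': [13]
After 'dup': [13, 13]
After 'sub': [0]
After 'dup': [0, 0]
After 'gt': [0]
After 'push 15': [0, 15]
After 'neg': [0, -15]
After 'push 2': [0, -15, 2]
After 'pick 1': [0, -15, 2, -15]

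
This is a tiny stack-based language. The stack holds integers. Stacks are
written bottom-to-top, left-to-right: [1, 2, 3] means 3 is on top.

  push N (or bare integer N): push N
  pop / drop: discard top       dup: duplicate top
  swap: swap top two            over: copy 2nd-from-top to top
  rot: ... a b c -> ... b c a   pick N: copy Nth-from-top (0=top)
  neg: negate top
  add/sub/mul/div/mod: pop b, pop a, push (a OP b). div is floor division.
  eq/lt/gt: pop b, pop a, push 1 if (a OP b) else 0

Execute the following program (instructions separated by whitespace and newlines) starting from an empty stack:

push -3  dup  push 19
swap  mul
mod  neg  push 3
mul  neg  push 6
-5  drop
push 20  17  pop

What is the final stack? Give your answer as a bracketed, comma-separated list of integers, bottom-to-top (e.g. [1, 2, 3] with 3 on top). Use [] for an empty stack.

After 'push -3': [-3]
After 'dup': [-3, -3]
After 'push 19': [-3, -3, 19]
After 'swap': [-3, 19, -3]
After 'mul': [-3, -57]
After 'mod': [-3]
After 'neg': [3]
After 'push 3': [3, 3]
After 'mul': [9]
After 'neg': [-9]
After 'push 6': [-9, 6]
After 'push -5': [-9, 6, -5]
After 'drop': [-9, 6]
After 'push 20': [-9, 6, 20]
After 'push 17': [-9, 6, 20, 17]
After 'pop': [-9, 6, 20]

Answer: [-9, 6, 20]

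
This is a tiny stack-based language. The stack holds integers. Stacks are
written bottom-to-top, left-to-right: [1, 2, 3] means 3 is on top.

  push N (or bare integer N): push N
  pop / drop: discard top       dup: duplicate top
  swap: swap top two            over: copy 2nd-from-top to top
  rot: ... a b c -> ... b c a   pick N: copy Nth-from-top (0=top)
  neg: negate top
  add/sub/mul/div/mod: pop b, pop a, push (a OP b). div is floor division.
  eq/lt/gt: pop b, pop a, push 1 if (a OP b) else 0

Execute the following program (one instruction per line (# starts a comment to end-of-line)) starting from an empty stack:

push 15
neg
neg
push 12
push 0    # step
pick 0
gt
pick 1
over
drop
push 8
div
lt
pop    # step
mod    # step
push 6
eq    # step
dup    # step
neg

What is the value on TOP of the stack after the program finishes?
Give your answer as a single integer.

Answer: 0

Derivation:
After 'push 15': [15]
After 'neg': [-15]
After 'neg': [15]
After 'push 12': [15, 12]
After 'push 0': [15, 12, 0]
After 'pick 0': [15, 12, 0, 0]
After 'gt': [15, 12, 0]
After 'pick 1': [15, 12, 0, 12]
After 'over': [15, 12, 0, 12, 0]
After 'drop': [15, 12, 0, 12]
After 'push 8': [15, 12, 0, 12, 8]
After 'div': [15, 12, 0, 1]
After 'lt': [15, 12, 1]
After 'pop': [15, 12]
After 'mod': [3]
After 'push 6': [3, 6]
After 'eq': [0]
After 'dup': [0, 0]
After 'neg': [0, 0]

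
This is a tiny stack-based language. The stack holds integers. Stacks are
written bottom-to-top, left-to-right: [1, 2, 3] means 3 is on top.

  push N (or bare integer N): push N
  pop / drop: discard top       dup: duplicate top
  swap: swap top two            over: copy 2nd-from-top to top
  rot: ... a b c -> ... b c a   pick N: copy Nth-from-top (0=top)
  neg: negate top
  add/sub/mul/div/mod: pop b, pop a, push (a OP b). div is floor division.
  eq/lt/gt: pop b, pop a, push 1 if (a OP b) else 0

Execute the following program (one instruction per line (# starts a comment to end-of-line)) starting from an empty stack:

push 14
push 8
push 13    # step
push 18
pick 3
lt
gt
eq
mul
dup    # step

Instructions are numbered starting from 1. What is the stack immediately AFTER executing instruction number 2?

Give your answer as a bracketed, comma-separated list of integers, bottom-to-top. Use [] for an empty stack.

Step 1 ('push 14'): [14]
Step 2 ('push 8'): [14, 8]

Answer: [14, 8]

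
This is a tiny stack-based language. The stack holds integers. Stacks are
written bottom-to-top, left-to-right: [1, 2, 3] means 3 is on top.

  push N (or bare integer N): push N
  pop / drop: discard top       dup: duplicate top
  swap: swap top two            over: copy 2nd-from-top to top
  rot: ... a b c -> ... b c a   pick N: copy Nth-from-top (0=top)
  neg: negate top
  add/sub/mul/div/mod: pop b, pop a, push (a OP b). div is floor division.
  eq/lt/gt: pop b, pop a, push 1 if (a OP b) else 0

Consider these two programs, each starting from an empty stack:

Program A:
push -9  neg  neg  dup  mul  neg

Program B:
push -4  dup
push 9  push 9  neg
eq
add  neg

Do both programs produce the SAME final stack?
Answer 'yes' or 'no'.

Answer: no

Derivation:
Program A trace:
  After 'push -9': [-9]
  After 'neg': [9]
  After 'neg': [-9]
  After 'dup': [-9, -9]
  After 'mul': [81]
  After 'neg': [-81]
Program A final stack: [-81]

Program B trace:
  After 'push -4': [-4]
  After 'dup': [-4, -4]
  After 'push 9': [-4, -4, 9]
  After 'push 9': [-4, -4, 9, 9]
  After 'neg': [-4, -4, 9, -9]
  After 'eq': [-4, -4, 0]
  After 'add': [-4, -4]
  After 'neg': [-4, 4]
Program B final stack: [-4, 4]
Same: no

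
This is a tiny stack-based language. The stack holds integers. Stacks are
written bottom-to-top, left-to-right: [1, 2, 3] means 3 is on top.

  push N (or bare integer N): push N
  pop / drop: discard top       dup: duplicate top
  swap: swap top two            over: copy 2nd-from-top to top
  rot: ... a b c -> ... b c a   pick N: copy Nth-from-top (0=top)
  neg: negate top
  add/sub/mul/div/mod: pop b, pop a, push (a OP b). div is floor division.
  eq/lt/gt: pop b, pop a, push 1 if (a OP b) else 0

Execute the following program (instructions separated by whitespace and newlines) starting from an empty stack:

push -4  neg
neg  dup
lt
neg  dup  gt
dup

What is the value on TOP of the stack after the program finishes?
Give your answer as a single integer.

Answer: 0

Derivation:
After 'push -4': [-4]
After 'neg': [4]
After 'neg': [-4]
After 'dup': [-4, -4]
After 'lt': [0]
After 'neg': [0]
After 'dup': [0, 0]
After 'gt': [0]
After 'dup': [0, 0]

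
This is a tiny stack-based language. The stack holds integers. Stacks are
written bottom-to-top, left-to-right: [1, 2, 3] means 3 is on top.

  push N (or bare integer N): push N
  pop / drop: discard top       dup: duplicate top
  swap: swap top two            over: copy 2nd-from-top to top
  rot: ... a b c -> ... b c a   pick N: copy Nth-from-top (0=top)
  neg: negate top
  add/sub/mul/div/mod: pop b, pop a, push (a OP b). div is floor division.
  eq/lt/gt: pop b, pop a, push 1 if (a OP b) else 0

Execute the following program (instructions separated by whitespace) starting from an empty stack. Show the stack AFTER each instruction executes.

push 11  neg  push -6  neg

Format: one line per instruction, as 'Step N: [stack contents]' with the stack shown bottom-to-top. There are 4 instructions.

Step 1: [11]
Step 2: [-11]
Step 3: [-11, -6]
Step 4: [-11, 6]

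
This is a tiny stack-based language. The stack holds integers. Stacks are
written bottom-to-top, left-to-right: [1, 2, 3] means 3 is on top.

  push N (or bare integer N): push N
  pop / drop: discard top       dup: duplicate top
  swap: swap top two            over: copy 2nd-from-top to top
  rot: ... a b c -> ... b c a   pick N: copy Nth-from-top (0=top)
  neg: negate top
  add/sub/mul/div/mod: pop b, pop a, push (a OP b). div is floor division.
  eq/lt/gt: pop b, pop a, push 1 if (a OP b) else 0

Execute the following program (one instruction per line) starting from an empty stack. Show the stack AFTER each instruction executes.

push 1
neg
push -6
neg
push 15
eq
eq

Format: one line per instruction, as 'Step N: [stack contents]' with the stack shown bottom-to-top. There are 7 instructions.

Step 1: [1]
Step 2: [-1]
Step 3: [-1, -6]
Step 4: [-1, 6]
Step 5: [-1, 6, 15]
Step 6: [-1, 0]
Step 7: [0]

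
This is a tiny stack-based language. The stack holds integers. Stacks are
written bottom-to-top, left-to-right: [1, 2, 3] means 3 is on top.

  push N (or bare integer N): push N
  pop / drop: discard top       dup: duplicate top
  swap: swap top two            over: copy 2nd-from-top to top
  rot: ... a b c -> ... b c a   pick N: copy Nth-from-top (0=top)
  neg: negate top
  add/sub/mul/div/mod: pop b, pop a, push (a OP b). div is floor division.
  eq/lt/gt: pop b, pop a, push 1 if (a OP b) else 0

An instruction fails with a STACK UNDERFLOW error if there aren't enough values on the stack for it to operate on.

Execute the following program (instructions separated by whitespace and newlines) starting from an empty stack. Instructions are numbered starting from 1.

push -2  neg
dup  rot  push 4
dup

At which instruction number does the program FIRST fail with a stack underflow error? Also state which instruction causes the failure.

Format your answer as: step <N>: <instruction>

Step 1 ('push -2'): stack = [-2], depth = 1
Step 2 ('neg'): stack = [2], depth = 1
Step 3 ('dup'): stack = [2, 2], depth = 2
Step 4 ('rot'): needs 3 value(s) but depth is 2 — STACK UNDERFLOW

Answer: step 4: rot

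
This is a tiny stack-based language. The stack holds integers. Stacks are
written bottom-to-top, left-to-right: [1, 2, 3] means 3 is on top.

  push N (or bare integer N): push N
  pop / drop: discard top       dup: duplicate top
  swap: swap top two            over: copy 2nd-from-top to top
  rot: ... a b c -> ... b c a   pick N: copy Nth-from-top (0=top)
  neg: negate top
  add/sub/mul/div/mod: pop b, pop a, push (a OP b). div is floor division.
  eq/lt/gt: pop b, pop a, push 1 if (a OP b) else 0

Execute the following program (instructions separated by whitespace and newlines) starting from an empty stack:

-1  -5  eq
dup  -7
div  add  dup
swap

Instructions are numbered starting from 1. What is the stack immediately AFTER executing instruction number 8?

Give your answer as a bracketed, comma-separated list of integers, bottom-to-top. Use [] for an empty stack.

Step 1 ('-1'): [-1]
Step 2 ('-5'): [-1, -5]
Step 3 ('eq'): [0]
Step 4 ('dup'): [0, 0]
Step 5 ('-7'): [0, 0, -7]
Step 6 ('div'): [0, 0]
Step 7 ('add'): [0]
Step 8 ('dup'): [0, 0]

Answer: [0, 0]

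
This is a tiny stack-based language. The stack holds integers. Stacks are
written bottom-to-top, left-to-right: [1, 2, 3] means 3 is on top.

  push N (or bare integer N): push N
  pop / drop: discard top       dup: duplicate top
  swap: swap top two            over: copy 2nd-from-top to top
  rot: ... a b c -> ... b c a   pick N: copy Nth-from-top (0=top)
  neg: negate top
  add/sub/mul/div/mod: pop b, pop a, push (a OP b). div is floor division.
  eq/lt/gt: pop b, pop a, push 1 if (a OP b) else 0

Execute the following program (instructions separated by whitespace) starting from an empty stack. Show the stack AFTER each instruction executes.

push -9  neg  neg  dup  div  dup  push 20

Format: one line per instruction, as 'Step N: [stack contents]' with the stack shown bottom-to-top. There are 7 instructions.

Step 1: [-9]
Step 2: [9]
Step 3: [-9]
Step 4: [-9, -9]
Step 5: [1]
Step 6: [1, 1]
Step 7: [1, 1, 20]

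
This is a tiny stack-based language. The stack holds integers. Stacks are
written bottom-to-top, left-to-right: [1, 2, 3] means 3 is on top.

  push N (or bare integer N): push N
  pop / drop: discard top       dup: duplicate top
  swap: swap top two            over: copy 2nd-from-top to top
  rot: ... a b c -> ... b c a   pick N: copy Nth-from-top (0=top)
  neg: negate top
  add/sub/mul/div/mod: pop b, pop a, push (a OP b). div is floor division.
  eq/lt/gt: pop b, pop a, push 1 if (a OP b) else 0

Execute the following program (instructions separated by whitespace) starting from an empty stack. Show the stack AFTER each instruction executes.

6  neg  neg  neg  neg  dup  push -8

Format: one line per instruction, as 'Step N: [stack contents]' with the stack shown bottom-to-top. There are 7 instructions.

Step 1: [6]
Step 2: [-6]
Step 3: [6]
Step 4: [-6]
Step 5: [6]
Step 6: [6, 6]
Step 7: [6, 6, -8]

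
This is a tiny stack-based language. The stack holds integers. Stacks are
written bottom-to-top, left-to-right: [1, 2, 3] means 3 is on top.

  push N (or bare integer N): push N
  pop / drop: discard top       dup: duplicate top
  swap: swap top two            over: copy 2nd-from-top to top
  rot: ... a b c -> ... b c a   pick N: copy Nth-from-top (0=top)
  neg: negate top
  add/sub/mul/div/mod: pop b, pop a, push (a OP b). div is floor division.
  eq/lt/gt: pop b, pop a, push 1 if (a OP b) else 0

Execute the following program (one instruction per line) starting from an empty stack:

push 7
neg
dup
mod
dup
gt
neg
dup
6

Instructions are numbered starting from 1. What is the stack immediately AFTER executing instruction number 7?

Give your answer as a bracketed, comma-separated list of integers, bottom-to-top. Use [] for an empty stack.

Answer: [0]

Derivation:
Step 1 ('push 7'): [7]
Step 2 ('neg'): [-7]
Step 3 ('dup'): [-7, -7]
Step 4 ('mod'): [0]
Step 5 ('dup'): [0, 0]
Step 6 ('gt'): [0]
Step 7 ('neg'): [0]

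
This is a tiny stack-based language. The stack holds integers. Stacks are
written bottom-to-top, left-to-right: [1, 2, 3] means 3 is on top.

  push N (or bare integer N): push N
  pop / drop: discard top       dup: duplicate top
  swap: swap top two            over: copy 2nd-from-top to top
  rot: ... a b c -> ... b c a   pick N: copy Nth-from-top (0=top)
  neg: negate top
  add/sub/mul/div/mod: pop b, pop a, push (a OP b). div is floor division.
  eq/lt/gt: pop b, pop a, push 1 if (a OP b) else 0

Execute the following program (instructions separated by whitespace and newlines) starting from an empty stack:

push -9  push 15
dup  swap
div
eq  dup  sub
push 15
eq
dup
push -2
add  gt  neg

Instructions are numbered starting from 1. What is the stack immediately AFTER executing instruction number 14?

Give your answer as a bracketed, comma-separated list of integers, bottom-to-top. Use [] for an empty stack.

Step 1 ('push -9'): [-9]
Step 2 ('push 15'): [-9, 15]
Step 3 ('dup'): [-9, 15, 15]
Step 4 ('swap'): [-9, 15, 15]
Step 5 ('div'): [-9, 1]
Step 6 ('eq'): [0]
Step 7 ('dup'): [0, 0]
Step 8 ('sub'): [0]
Step 9 ('push 15'): [0, 15]
Step 10 ('eq'): [0]
Step 11 ('dup'): [0, 0]
Step 12 ('push -2'): [0, 0, -2]
Step 13 ('add'): [0, -2]
Step 14 ('gt'): [1]

Answer: [1]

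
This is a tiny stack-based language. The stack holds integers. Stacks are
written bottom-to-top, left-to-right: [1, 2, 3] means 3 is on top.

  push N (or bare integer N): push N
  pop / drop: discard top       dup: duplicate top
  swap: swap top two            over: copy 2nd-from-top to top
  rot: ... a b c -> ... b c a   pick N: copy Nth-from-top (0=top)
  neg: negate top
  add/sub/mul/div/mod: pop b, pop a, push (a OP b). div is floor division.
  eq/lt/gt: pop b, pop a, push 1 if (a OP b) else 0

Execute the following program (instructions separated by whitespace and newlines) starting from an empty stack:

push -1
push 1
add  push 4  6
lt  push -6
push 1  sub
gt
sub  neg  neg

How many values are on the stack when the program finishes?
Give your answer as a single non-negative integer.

Answer: 1

Derivation:
After 'push -1': stack = [-1] (depth 1)
After 'push 1': stack = [-1, 1] (depth 2)
After 'add': stack = [0] (depth 1)
After 'push 4': stack = [0, 4] (depth 2)
After 'push 6': stack = [0, 4, 6] (depth 3)
After 'lt': stack = [0, 1] (depth 2)
After 'push -6': stack = [0, 1, -6] (depth 3)
After 'push 1': stack = [0, 1, -6, 1] (depth 4)
After 'sub': stack = [0, 1, -7] (depth 3)
After 'gt': stack = [0, 1] (depth 2)
After 'sub': stack = [-1] (depth 1)
After 'neg': stack = [1] (depth 1)
After 'neg': stack = [-1] (depth 1)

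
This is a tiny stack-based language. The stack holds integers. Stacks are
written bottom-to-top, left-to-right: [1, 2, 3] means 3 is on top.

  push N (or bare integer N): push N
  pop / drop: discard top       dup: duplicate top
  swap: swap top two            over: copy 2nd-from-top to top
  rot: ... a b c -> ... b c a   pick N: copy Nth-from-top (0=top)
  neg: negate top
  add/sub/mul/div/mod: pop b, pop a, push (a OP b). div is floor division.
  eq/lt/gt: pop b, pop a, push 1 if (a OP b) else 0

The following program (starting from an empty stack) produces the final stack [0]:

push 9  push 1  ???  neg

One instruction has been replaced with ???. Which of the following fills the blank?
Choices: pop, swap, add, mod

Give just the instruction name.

Stack before ???: [9, 1]
Stack after ???:  [0]
Checking each choice:
  pop: produces [-9]
  swap: produces [1, -9]
  add: produces [-10]
  mod: MATCH


Answer: mod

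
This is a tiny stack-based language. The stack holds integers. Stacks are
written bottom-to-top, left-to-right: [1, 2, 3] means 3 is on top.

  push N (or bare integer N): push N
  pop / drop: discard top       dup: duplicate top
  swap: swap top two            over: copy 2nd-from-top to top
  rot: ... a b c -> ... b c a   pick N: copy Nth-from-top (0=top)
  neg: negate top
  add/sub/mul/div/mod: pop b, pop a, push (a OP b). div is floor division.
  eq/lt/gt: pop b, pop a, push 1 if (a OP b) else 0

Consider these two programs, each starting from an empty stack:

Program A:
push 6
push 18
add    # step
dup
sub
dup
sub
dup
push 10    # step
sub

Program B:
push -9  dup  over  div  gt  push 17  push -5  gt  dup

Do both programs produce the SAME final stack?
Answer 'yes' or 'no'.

Program A trace:
  After 'push 6': [6]
  After 'push 18': [6, 18]
  After 'add': [24]
  After 'dup': [24, 24]
  After 'sub': [0]
  After 'dup': [0, 0]
  After 'sub': [0]
  After 'dup': [0, 0]
  After 'push 10': [0, 0, 10]
  After 'sub': [0, -10]
Program A final stack: [0, -10]

Program B trace:
  After 'push -9': [-9]
  After 'dup': [-9, -9]
  After 'over': [-9, -9, -9]
  After 'div': [-9, 1]
  After 'gt': [0]
  After 'push 17': [0, 17]
  After 'push -5': [0, 17, -5]
  After 'gt': [0, 1]
  After 'dup': [0, 1, 1]
Program B final stack: [0, 1, 1]
Same: no

Answer: no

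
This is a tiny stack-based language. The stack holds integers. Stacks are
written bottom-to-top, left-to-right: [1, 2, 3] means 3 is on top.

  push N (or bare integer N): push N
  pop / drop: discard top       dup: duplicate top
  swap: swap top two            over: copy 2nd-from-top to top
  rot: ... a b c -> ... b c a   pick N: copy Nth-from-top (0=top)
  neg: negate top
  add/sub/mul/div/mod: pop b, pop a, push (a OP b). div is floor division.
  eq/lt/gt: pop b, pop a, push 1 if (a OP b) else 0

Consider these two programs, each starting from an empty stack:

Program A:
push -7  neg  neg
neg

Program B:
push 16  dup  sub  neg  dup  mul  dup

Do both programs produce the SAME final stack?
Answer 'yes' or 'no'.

Program A trace:
  After 'push -7': [-7]
  After 'neg': [7]
  After 'neg': [-7]
  After 'neg': [7]
Program A final stack: [7]

Program B trace:
  After 'push 16': [16]
  After 'dup': [16, 16]
  After 'sub': [0]
  After 'neg': [0]
  After 'dup': [0, 0]
  After 'mul': [0]
  After 'dup': [0, 0]
Program B final stack: [0, 0]
Same: no

Answer: no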